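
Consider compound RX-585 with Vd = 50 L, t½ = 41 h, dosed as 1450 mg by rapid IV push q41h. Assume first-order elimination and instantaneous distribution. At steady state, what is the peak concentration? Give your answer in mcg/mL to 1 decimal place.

τ = 41 h = 1 half-life, so f = (1/2)^1 = 0.5.
Accumulation ratio R = 1/(1 − f) = 1/0.5 = 2/1.
Single-dose peak C₀ = D/Vd = 1450/50 = 29 mcg/mL.
Steady-state peak Cmax,ss = C₀·R = 29 × 2/1 ≈ 58.000 mcg/mL.

58.0 mcg/mL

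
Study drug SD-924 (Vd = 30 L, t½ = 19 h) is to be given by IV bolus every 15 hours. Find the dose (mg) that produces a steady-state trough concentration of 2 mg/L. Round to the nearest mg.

τ/t½ = 15/19 ≈ 0.78947, so f = (1/2)^(15/19) ≈ 0.578555.
Cmin,ss = (D/Vd)·f/(1−f), so D = Cmin,ss·Vd·(1−f)/f.
D = 2 × 30 × (1−f)/f ≈ 2 × 30 × 0.72844 ≈ 43.71 mg.

44 mg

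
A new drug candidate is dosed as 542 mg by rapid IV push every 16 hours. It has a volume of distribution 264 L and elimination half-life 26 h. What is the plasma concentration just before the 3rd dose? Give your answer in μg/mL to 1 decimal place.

f = (1/2)^(τ/t½) = (1/2)^(16/26) ≈ 0.6528.
C₀ = D/Vd = 542/264 ≈ 2.053 μg/mL.
Before the 3rd dose, 2 doses have been given. Superposition: Cmin = C₀·(f + f²).
≈ 2.053 × (0.6528 + 0.4261) ≈ 2.053 × 1.0789 ≈ 2.215 μg/mL.

2.2 μg/mL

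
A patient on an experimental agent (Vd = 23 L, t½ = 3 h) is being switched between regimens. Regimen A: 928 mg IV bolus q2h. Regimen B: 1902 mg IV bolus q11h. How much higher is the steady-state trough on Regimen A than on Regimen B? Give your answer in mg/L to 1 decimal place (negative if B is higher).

Regimen A: f = (1/2)^(2/3) ≈ 0.6300; Cmin,ss = (928/23)·f/(1−f) ≈ 68.700 mg/L.
Regimen B: f = (1/2)^(11/3) ≈ 0.0787; Cmin,ss = (1902/23)·f/(1−f) ≈ 7.064 mg/L.
Difference ≈ 68.700 − 7.064 ≈ 61.636 mg/L.

61.6 mg/L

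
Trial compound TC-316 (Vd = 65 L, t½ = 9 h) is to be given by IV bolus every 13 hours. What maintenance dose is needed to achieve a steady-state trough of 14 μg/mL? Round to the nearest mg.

τ/t½ = 13/9 ≈ 1.4444, so f = (1/2)^(13/9) ≈ 0.367434.
Cmin,ss = (D/Vd)·f/(1−f), so D = Cmin,ss·Vd·(1−f)/f.
D = 14 × 65 × (1−f)/f ≈ 14 × 65 × 1.72158 ≈ 1566.64 mg.

1567 mg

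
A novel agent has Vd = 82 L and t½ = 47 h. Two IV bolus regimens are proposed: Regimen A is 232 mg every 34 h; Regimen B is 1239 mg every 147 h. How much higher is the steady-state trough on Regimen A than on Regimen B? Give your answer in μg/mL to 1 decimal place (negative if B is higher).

2.4 μg/mL

Regimen A: f = (1/2)^(34/47) ≈ 0.6057; Cmin,ss = (232/82)·f/(1−f) ≈ 4.346 μg/mL.
Regimen B: f = (1/2)^(147/47) ≈ 0.1144; Cmin,ss = (1239/82)·f/(1−f) ≈ 1.952 μg/mL.
Difference ≈ 4.346 − 1.952 ≈ 2.394 μg/mL.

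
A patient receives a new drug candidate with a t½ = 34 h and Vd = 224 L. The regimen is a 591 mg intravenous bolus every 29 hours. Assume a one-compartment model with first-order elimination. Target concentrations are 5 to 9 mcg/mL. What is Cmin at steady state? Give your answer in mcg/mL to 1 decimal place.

τ/t½ = 29/34 ≈ 0.85294, so fraction remaining f = (1/2)^(29/34) ≈ 0.5537.
At steady state, accumulation factor R = 1/(1 − e^(−kτ)) ≈ 2.2406.
Single-dose peak C₀ = D/Vd = 591/224 ≈ 2.638 mcg/mL.
Cmax,ss = C₀/(1 − f) ≈ 2.638/0.4463 ≈ 5.911 mcg/mL.
Steady-state trough Cmin,ss = Cmax,ss·f ≈ 5.911 × 0.5537 ≈ 3.273 mcg/mL.
Trough 3.3 mcg/mL vs MEC 5 mcg/mL: subtherapeutic.

3.3 mcg/mL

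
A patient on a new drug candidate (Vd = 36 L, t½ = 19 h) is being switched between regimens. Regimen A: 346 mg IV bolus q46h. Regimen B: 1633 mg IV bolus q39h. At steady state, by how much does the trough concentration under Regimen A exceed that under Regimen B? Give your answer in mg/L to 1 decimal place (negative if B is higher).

-12.2 mg/L

Regimen A: f = (1/2)^(46/19) ≈ 0.1867; Cmin,ss = (346/36)·f/(1−f) ≈ 2.206 mg/L.
Regimen B: f = (1/2)^(39/19) ≈ 0.2410; Cmin,ss = (1633/36)·f/(1−f) ≈ 14.403 mg/L.
Difference ≈ 2.206 − 14.403 ≈ -12.197 mg/L.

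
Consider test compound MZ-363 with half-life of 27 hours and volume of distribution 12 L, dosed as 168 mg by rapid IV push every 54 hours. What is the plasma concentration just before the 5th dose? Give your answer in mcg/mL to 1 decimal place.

4.6 mcg/mL

f = (1/2)^(τ/t½) = (1/2)^(54/27) ≈ 0.2500.
C₀ = D/Vd = 168/12 ≈ 14.000 mcg/mL.
Before the 5th dose, 4 doses have been given. Superposition: Cmin = C₀·(f + f² + … + f^4).
≈ 14.000 × (0.2500 + 0.0625 + 0.0156 + 0.0039) ≈ 14.000 × 0.3320 ≈ 4.648 mcg/mL.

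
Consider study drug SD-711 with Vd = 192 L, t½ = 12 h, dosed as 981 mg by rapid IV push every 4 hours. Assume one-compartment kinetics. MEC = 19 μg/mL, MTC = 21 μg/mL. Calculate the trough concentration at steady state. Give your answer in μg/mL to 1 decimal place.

19.7 μg/mL

Over one 4-h interval, 4/12 ≈ 0.33333 half-lives elapse, leaving f ≈ 0.7937 of each dose.
Accumulation ratio R = 1/(1 − f) ≈ 1/0.2063 ≈ 4.8473.
Each bolus raises the concentration by D/Vd = 981/192 ≈ 5.109 μg/mL.
Steady-state peak Cmax,ss = C₀·R ≈ 5.109 × 4.8473 ≈ 24.765 μg/mL.
One interval later, Cmin,ss = Cmax,ss·e^(−kτ) ≈ 24.765 × 0.7937 ≈ 19.656 μg/mL.
Trough 19.7 μg/mL vs MEC 19 μg/mL: adequate.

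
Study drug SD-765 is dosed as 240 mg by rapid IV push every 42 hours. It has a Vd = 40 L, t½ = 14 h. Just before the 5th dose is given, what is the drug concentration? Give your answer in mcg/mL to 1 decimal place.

f = (1/2)^(τ/t½) = (1/2)^(42/14) ≈ 0.1250.
C₀ = D/Vd = 240/40 ≈ 6.000 mcg/mL.
Before the 5th dose, 4 doses have been given. Superposition: Cmin = C₀·(f + f² + … + f^4).
≈ 6.000 × (0.1250 + 0.0156 + 0.0020 + 0.0002) ≈ 6.000 × 0.1428 ≈ 0.857 mcg/mL.

0.9 mcg/mL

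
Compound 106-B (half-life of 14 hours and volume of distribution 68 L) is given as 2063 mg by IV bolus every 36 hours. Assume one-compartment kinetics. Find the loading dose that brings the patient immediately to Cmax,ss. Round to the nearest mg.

f = (1/2)^(36/14) ≈ 0.168238; accumulation ratio R = 1/(1−f) ≈ 1.20227.
Loading dose to hit Cmax,ss on first dose: D_load = D_maint·R ≈ 2063 × 1.20227 ≈ 2480.28 mg.

2480 mg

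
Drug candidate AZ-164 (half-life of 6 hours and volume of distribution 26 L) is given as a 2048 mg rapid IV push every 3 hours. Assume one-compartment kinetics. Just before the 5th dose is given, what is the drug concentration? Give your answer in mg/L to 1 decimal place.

142.6 mg/L

f = (1/2)^(τ/t½) = (1/2)^(3/6) ≈ 0.7071.
C₀ = D/Vd = 2048/26 ≈ 78.769 mg/L.
Before the 5th dose, 4 doses have been given. Superposition: Cmin = C₀·(f + f² + … + f^4).
≈ 78.769 × (0.7071 + 0.5000 + 0.3535 + 0.2500) ≈ 78.769 × 1.8106 ≈ 142.619 mg/L.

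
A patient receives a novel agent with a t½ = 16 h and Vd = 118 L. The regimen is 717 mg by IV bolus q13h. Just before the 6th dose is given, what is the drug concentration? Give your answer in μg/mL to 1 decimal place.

f = (1/2)^(τ/t½) = (1/2)^(13/16) ≈ 0.5694.
C₀ = D/Vd = 717/118 ≈ 6.076 μg/mL.
Before the 6th dose, 5 doses have been given. Superposition: Cmin = C₀·(f + f² + … + f^5).
≈ 6.076 × (0.5694 + 0.3242 + 0.1846 + 0.1051 + 0.0599) ≈ 6.076 × 1.2432 ≈ 7.554 μg/mL.

7.6 μg/mL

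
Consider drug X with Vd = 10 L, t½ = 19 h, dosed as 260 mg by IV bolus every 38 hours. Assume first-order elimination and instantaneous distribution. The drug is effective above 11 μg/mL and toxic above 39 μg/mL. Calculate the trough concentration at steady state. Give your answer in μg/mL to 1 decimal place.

τ = 38 h = 2 half-lives, so f = (1/2)^2 = 0.25.
At steady state, R = 1/(1 − 0.25) = 4/3.
Single-dose peak C₀ = D/Vd = 260/10 = 26 μg/mL.
Steady-state peak Cmax,ss = C₀·R = 26 × 4/3 ≈ 34.667 μg/mL.
Steady-state trough Cmin,ss = Cmax,ss·f ≈ 34.667 × 0.25 ≈ 8.667 μg/mL.
Trough 8.7 μg/mL vs MEC 11 μg/mL: subtherapeutic.

8.7 μg/mL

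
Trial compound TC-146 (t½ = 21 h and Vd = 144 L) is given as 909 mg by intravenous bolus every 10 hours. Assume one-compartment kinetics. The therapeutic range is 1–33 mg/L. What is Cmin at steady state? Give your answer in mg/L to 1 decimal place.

τ/t½ = 10/21 ≈ 0.47619, so fraction remaining f = (1/2)^(10/21) ≈ 0.7189.
At steady state, accumulation factor R = 1/(1 − e^(−kτ)) ≈ 3.5575.
Each bolus raises the concentration by D/Vd = 909/144 ≈ 6.312 mg/L.
Steady-state peak Cmax,ss = C₀·R ≈ 6.312 × 3.5575 ≈ 22.455 mg/L.
Steady-state trough Cmin,ss = Cmax,ss·f ≈ 22.455 × 0.7189 ≈ 16.143 mg/L.
Trough 16.1 mg/L vs MEC 1 mg/L: adequate.

16.1 mg/L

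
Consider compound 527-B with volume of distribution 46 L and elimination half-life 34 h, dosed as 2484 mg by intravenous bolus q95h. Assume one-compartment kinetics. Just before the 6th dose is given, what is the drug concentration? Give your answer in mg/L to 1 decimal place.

9.1 mg/L

f = (1/2)^(τ/t½) = (1/2)^(95/34) ≈ 0.1442.
C₀ = D/Vd = 2484/46 ≈ 54.000 mg/L.
Before the 6th dose, 5 doses have been given. Superposition: Cmin = C₀·(f + f² + … + f^5).
≈ 54.000 × (0.1442 + 0.0208 + 0.0030 + 0.0004 + 0.0001) ≈ 54.000 × 0.1685 ≈ 9.099 mg/L.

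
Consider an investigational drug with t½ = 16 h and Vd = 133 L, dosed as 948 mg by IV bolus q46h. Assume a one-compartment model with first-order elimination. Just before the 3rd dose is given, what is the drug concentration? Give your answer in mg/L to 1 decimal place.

1.1 mg/L

f = (1/2)^(τ/t½) = (1/2)^(46/16) ≈ 0.1363.
C₀ = D/Vd = 948/133 ≈ 7.128 mg/L.
Before the 3rd dose, 2 doses have been given. Superposition: Cmin = C₀·(f + f²).
≈ 7.128 × (0.1363 + 0.0186) ≈ 7.128 × 0.1549 ≈ 1.104 mg/L.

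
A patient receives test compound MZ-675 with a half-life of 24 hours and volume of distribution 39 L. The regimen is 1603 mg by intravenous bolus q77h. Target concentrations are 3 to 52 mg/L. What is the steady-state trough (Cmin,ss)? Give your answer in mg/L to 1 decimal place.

5.0 mg/L

Over one 77-h interval, 77/24 ≈ 3.2083 half-lives elapse, leaving f ≈ 0.1082 of each dose.
Accumulation ratio R = 1/(1 − f) ≈ 1/0.8918 ≈ 1.1213.
Single-dose peak C₀ = D/Vd = 1603/39 ≈ 41.103 mg/L.
Steady-state peak Cmax,ss = C₀·R ≈ 41.103 × 1.1213 ≈ 46.089 mg/L.
Steady-state trough Cmin,ss = Cmax,ss·f ≈ 46.089 × 0.1082 ≈ 4.987 mg/L.
Trough 5.0 mg/L vs MEC 3 mg/L: adequate.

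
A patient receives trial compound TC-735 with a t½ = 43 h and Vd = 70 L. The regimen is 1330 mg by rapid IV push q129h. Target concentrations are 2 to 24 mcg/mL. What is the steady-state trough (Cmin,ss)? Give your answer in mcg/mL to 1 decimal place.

2.7 mcg/mL

τ = 129 h = 3 half-lives, so f = (1/2)^3 = 0.125.
At steady state, R = 1/(1 − 0.125) = 8/7.
Single-dose peak C₀ = D/Vd = 1330/70 = 19 mcg/mL.
Steady-state peak Cmax,ss = C₀·R = 19 × 8/7 ≈ 21.714 mcg/mL.
Steady-state trough Cmin,ss = Cmax,ss·f ≈ 21.714 × 0.125 ≈ 2.714 mcg/mL.
Trough 2.7 mcg/mL vs MEC 2 mcg/mL: adequate.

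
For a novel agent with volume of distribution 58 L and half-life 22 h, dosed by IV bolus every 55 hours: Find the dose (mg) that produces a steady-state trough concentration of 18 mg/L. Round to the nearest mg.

4862 mg

τ/t½ = 55/22 ≈ 2.5, so f = (1/2)^(55/22) ≈ 0.176777.
Cmin,ss = (D/Vd)·f/(1−f), so D = Cmin,ss·Vd·(1−f)/f.
D = 18 × 58 × (1−f)/f ≈ 18 × 58 × 4.65684 ≈ 4861.74 mg.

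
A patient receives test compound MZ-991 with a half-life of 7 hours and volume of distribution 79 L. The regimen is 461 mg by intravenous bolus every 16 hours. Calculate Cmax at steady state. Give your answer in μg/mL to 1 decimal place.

7.3 μg/mL

Over one 16-h interval, 16/7 ≈ 2.2857 half-lives elapse, leaving f ≈ 0.2051 of each dose.
Accumulation ratio R = 1/(1 − f) ≈ 1/0.7949 ≈ 1.2580.
Each bolus raises the concentration by D/Vd = 461/79 ≈ 5.835 μg/mL.
Steady-state peak Cmax,ss = C₀·R ≈ 5.835 × 1.2580 ≈ 7.340 μg/mL.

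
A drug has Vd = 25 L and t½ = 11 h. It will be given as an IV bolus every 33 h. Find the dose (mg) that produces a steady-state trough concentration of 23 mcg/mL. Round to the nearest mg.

4025 mg

τ/t½ = 33/11 ≈ 3, so f = (1/2)^(33/11) ≈ 0.125000.
Cmin,ss = (D/Vd)·f/(1−f), so D = Cmin,ss·Vd·(1−f)/f.
D = 23 × 25 × (1−f)/f ≈ 23 × 25 × 7.00000 ≈ 4025.00 mg.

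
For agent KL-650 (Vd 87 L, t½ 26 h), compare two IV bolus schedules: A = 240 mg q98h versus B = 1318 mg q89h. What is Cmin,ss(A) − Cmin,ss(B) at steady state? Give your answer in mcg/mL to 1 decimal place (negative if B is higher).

Regimen A: f = (1/2)^(98/26) ≈ 0.0733; Cmin,ss = (240/87)·f/(1−f) ≈ 0.218 mcg/mL.
Regimen B: f = (1/2)^(89/26) ≈ 0.0932; Cmin,ss = (1318/87)·f/(1−f) ≈ 1.557 mcg/mL.
Difference ≈ 0.218 − 1.557 ≈ -1.339 mcg/mL.

-1.3 mcg/mL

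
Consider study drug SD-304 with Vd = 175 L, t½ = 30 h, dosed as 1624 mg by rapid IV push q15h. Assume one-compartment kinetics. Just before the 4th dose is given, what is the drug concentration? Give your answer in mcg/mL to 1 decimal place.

f = (1/2)^(τ/t½) = (1/2)^(15/30) ≈ 0.7071.
C₀ = D/Vd = 1624/175 ≈ 9.280 mcg/mL.
Before the 4th dose, 3 doses have been given. Superposition: Cmin = C₀·(f + f² + … + f^3).
≈ 9.280 × (0.7071 + 0.5000 + 0.3535) ≈ 9.280 × 1.5606 ≈ 14.482 mcg/mL.

14.5 mcg/mL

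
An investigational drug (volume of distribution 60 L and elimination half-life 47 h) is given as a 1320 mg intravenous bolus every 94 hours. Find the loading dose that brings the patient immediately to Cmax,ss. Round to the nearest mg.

1760 mg

f = (1/2)^(94/47) ≈ 0.250000; accumulation ratio R = 1/(1−f) ≈ 1.33333.
Loading dose to hit Cmax,ss on first dose: D_load = D_maint·R ≈ 1320 × 1.33333 ≈ 1760.00 mg.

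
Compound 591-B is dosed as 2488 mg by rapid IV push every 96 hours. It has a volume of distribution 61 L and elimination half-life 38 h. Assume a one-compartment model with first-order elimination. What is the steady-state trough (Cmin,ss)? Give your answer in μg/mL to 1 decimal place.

8.6 μg/mL

τ/t½ = 96/38 ≈ 2.5263, so fraction remaining f = (1/2)^(96/38) ≈ 0.1736.
Accumulation ratio R = 1/(1 − f) ≈ 1/0.8264 ≈ 1.2101.
Each bolus raises the concentration by D/Vd = 2488/61 ≈ 40.787 μg/mL.
Steady-state peak Cmax,ss = C₀·R ≈ 40.787 × 1.2101 ≈ 49.356 μg/mL.
Steady-state trough Cmin,ss = Cmax,ss·f ≈ 49.356 × 0.1736 ≈ 8.568 μg/mL.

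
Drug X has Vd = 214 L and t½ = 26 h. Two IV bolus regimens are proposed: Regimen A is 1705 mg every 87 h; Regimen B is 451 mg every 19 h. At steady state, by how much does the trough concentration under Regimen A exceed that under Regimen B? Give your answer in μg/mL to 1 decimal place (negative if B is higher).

-2.3 μg/mL

Regimen A: f = (1/2)^(87/26) ≈ 0.0983; Cmin,ss = (1705/214)·f/(1−f) ≈ 0.869 μg/mL.
Regimen B: f = (1/2)^(19/26) ≈ 0.6026; Cmin,ss = (451/214)·f/(1−f) ≈ 3.196 μg/mL.
Difference ≈ 0.869 − 3.196 ≈ -2.327 μg/mL.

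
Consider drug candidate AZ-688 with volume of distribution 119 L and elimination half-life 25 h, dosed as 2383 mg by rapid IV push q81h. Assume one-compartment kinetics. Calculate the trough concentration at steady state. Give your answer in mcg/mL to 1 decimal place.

Over one 81-h interval, 81/25 ≈ 3.24 half-lives elapse, leaving f ≈ 0.1058 of each dose.
Each bolus raises the concentration by D/Vd = 2383/119 ≈ 20.025 mcg/mL.
Steady-state trough Cmin,ss = C₀·f/(1−f) ≈ 20.025 × 0.1058/0.8942 ≈ 2.369 mcg/mL.

2.4 mcg/mL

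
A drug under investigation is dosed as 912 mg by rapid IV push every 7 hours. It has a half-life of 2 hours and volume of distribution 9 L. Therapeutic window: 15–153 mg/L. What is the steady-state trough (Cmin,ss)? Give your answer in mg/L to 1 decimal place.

k = ln2/t½ = ln2/2 ≈ 0.346574 h⁻¹; fraction remaining f = e^(−kτ) = e^(−0.346574×7) ≈ 0.0884.
Accumulation ratio R = 1/(1 − f) ≈ 1/0.9116 ≈ 1.0970.
Each bolus raises the concentration by D/Vd = 912/9 ≈ 101.333 mg/L.
Steady-state peak Cmax,ss = C₀·R ≈ 101.333 × 1.0970 ≈ 111.162 mg/L.
One interval later, Cmin,ss = Cmax,ss·e^(−kτ) ≈ 111.162 × 0.0884 ≈ 9.827 mg/L.
Trough 9.8 mg/L vs MEC 15 mg/L: subtherapeutic.

9.8 mg/L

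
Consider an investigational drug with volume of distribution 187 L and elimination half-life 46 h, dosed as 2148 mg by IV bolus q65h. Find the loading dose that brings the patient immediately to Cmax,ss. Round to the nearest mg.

f = (1/2)^(65/46) ≈ 0.375519; accumulation ratio R = 1/(1−f) ≈ 1.60133.
Loading dose to hit Cmax,ss on first dose: D_load = D_maint·R ≈ 2148 × 1.60133 ≈ 3439.66 mg.

3440 mg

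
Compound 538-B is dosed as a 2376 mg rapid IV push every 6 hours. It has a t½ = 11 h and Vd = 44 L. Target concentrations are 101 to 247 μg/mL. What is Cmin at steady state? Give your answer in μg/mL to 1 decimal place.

117.5 μg/mL

Over one 6-h interval, 6/11 ≈ 0.54545 half-lives elapse, leaving f ≈ 0.6852 of each dose.
Accumulation ratio R = 1/(1 − f) ≈ 1/0.3148 ≈ 3.1766.
Single-dose peak C₀ = D/Vd = 2376/44 ≈ 54.000 μg/mL.
Cmax,ss = C₀/(1 − f) ≈ 54.000/0.3148 ≈ 171.537 μg/mL.
One interval later, Cmin,ss = Cmax,ss·e^(−kτ) ≈ 171.537 × 0.6852 ≈ 117.537 μg/mL.
Trough 117.5 μg/mL vs MEC 101 μg/mL: adequate.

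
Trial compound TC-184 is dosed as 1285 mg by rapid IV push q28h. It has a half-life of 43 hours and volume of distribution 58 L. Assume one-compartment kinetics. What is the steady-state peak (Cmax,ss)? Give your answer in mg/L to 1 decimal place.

61.0 mg/L

k = ln2/t½ = ln2/43 ≈ 0.016120 h⁻¹; fraction remaining f = e^(−kτ) = e^(−0.016120×28) ≈ 0.6368.
At steady state, accumulation factor R = 1/(1 − e^(−kτ)) ≈ 2.7533.
Each bolus raises the concentration by D/Vd = 1285/58 ≈ 22.155 mg/L.
Steady-state peak Cmax,ss = C₀·R ≈ 22.155 × 2.7533 ≈ 60.999 mg/L.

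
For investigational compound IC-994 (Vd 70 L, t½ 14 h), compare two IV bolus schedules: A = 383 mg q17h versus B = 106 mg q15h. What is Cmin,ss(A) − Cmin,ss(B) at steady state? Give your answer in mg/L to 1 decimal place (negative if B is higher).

Regimen A: f = (1/2)^(17/14) ≈ 0.4310; Cmin,ss = (383/70)·f/(1−f) ≈ 4.144 mg/L.
Regimen B: f = (1/2)^(15/14) ≈ 0.4758; Cmin,ss = (106/70)·f/(1−f) ≈ 1.374 mg/L.
Difference ≈ 4.144 − 1.374 ≈ 2.770 mg/L.

2.8 mg/L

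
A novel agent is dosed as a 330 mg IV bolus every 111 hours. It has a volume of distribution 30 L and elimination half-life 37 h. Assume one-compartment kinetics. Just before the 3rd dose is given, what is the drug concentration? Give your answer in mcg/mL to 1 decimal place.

f = (1/2)^(τ/t½) = (1/2)^(111/37) ≈ 0.1250.
C₀ = D/Vd = 330/30 ≈ 11.000 mcg/mL.
Before the 3rd dose, 2 doses have been given. Superposition: Cmin = C₀·(f + f²).
≈ 11.000 × (0.1250 + 0.0156) ≈ 11.000 × 0.1406 ≈ 1.547 mcg/mL.

1.5 mcg/mL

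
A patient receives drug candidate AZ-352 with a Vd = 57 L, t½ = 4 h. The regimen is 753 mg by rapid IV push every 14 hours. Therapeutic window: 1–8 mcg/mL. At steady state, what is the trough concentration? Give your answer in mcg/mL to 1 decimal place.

1.3 mcg/mL

Over one 14-h interval, 14/4 ≈ 3.5 half-lives elapse, leaving f ≈ 0.0884 of each dose.
Each bolus raises the concentration by D/Vd = 753/57 ≈ 13.211 mcg/mL.
Steady-state trough Cmin,ss = C₀·f/(1−f) ≈ 13.211 × 0.0884/0.9116 ≈ 1.281 mcg/mL.
Trough 1.3 mcg/mL vs MEC 1 mcg/mL: adequate.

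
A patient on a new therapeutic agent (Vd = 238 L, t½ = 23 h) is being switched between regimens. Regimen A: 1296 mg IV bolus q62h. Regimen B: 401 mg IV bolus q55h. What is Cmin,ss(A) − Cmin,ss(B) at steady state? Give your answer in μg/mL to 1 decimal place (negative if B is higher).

Regimen A: f = (1/2)^(62/23) ≈ 0.1544; Cmin,ss = (1296/238)·f/(1−f) ≈ 0.994 μg/mL.
Regimen B: f = (1/2)^(55/23) ≈ 0.1906; Cmin,ss = (401/238)·f/(1−f) ≈ 0.397 μg/mL.
Difference ≈ 0.994 − 0.397 ≈ 0.597 μg/mL.

0.6 μg/mL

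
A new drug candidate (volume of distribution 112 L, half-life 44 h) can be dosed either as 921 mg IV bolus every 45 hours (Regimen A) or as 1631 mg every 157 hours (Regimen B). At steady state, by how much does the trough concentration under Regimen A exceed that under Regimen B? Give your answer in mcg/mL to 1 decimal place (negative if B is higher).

6.6 mcg/mL

Regimen A: f = (1/2)^(45/44) ≈ 0.4922; Cmin,ss = (921/112)·f/(1−f) ≈ 7.971 mcg/mL.
Regimen B: f = (1/2)^(157/44) ≈ 0.0843; Cmin,ss = (1631/112)·f/(1−f) ≈ 1.341 mcg/mL.
Difference ≈ 7.971 − 1.341 ≈ 6.630 mcg/mL.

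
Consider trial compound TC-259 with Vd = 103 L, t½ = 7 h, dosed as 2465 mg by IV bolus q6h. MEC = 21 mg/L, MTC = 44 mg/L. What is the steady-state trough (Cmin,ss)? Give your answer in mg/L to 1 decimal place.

τ/t½ = 6/7 ≈ 0.85714, so fraction remaining f = (1/2)^(6/7) ≈ 0.5520.
Single-dose peak C₀ = D/Vd = 2465/103 ≈ 23.932 mg/L.
Steady-state trough Cmin,ss = C₀·f/(1−f) ≈ 23.932 × 0.5520/0.4480 ≈ 29.488 mg/L.
Trough 29.5 mg/L vs MEC 21 mg/L: adequate.

29.5 mg/L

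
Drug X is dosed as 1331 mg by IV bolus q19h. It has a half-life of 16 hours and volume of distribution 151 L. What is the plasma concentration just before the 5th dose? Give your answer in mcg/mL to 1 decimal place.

f = (1/2)^(τ/t½) = (1/2)^(19/16) ≈ 0.4391.
C₀ = D/Vd = 1331/151 ≈ 8.815 mcg/mL.
Before the 5th dose, 4 doses have been given. Superposition: Cmin = C₀·(f + f² + … + f^4).
≈ 8.815 × (0.4391 + 0.1928 + 0.0847 + 0.0372) ≈ 8.815 × 0.7538 ≈ 6.645 mcg/mL.

6.6 mcg/mL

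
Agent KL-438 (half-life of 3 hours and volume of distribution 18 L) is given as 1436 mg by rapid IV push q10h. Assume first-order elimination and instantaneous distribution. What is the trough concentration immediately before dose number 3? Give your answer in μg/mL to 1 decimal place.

f = (1/2)^(τ/t½) = (1/2)^(10/3) ≈ 0.0992.
C₀ = D/Vd = 1436/18 ≈ 79.778 μg/mL.
Before the 3rd dose, 2 doses have been given. Superposition: Cmin = C₀·(f + f²).
≈ 79.778 × (0.0992 + 0.0098) ≈ 79.778 × 0.1090 ≈ 8.696 μg/mL.

8.7 μg/mL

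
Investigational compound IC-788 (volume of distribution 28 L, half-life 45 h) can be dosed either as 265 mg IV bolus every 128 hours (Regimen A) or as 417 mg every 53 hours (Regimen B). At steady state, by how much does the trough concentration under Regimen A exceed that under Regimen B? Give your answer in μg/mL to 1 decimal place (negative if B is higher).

Regimen A: f = (1/2)^(128/45) ≈ 0.1392; Cmin,ss = (265/28)·f/(1−f) ≈ 1.530 μg/mL.
Regimen B: f = (1/2)^(53/45) ≈ 0.4420; Cmin,ss = (417/28)·f/(1−f) ≈ 11.797 μg/mL.
Difference ≈ 1.530 − 11.797 ≈ -10.267 μg/mL.

-10.3 μg/mL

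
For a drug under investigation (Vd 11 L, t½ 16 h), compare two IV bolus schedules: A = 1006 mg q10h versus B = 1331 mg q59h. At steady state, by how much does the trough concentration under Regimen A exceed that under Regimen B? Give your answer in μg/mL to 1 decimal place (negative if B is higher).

Regimen A: f = (1/2)^(10/16) ≈ 0.6484; Cmin,ss = (1006/11)·f/(1−f) ≈ 168.655 μg/mL.
Regimen B: f = (1/2)^(59/16) ≈ 0.0776; Cmin,ss = (1331/11)·f/(1−f) ≈ 10.180 μg/mL.
Difference ≈ 168.655 − 10.180 ≈ 158.475 μg/mL.

158.5 μg/mL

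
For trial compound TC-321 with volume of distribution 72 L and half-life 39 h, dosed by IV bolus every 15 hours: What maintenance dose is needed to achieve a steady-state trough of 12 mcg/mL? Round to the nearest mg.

τ/t½ = 15/39 ≈ 0.38462, so f = (1/2)^(15/39) ≈ 0.765983.
Cmin,ss = (D/Vd)·f/(1−f), so D = Cmin,ss·Vd·(1−f)/f.
D = 12 × 72 × (1−f)/f ≈ 12 × 72 × 0.30551 ≈ 263.96 mg.

264 mg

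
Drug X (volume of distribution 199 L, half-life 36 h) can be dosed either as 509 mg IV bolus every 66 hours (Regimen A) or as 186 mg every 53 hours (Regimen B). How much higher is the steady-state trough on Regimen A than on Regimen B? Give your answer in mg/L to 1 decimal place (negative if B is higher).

Regimen A: f = (1/2)^(66/36) ≈ 0.2806; Cmin,ss = (509/199)·f/(1−f) ≈ 0.998 mg/L.
Regimen B: f = (1/2)^(53/36) ≈ 0.3604; Cmin,ss = (186/199)·f/(1−f) ≈ 0.527 mg/L.
Difference ≈ 0.998 − 0.527 ≈ 0.471 mg/L.

0.5 mg/L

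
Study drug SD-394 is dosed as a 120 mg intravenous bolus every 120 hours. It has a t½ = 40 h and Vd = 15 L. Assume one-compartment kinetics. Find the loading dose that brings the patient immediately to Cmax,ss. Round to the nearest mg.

137 mg

f = (1/2)^(120/40) ≈ 0.125000; accumulation ratio R = 1/(1−f) ≈ 1.14286.
Loading dose to hit Cmax,ss on first dose: D_load = D_maint·R ≈ 120 × 1.14286 ≈ 137.14 mg.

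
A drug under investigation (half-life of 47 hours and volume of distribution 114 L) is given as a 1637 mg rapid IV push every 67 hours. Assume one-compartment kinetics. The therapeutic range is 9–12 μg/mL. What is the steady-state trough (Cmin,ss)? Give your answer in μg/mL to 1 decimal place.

Over one 67-h interval, 67/47 ≈ 1.4255 half-lives elapse, leaving f ≈ 0.3723 of each dose.
At steady state, accumulation factor R = 1/(1 − e^(−kτ)) ≈ 1.5931.
Single-dose peak C₀ = D/Vd = 1637/114 ≈ 14.360 μg/mL.
Cmax,ss = C₀/(1 − f) ≈ 14.360/0.6277 ≈ 22.877 μg/mL.
Steady-state trough Cmin,ss = Cmax,ss·f ≈ 22.877 × 0.3723 ≈ 8.517 μg/mL.
Trough 8.5 μg/mL vs MEC 9 μg/mL: subtherapeutic.

8.5 μg/mL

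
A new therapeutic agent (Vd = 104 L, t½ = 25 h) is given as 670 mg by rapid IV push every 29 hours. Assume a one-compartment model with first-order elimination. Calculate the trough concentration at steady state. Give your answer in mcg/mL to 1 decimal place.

τ/t½ = 29/25 ≈ 1.16, so fraction remaining f = (1/2)^(29/25) ≈ 0.4475.
Single-dose peak C₀ = D/Vd = 670/104 ≈ 6.442 mcg/mL.
Steady-state trough Cmin,ss = C₀·f/(1−f) ≈ 6.442 × 0.4475/0.5525 ≈ 5.218 mcg/mL.

5.2 mcg/mL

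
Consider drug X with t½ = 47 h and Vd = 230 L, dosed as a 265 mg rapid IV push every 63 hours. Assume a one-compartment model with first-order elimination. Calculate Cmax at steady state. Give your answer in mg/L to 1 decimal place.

τ/t½ = 63/47 ≈ 1.3404, so fraction remaining f = (1/2)^(63/47) ≈ 0.3949.
Accumulation ratio R = 1/(1 − f) ≈ 1/0.6051 ≈ 1.6526.
Single-dose peak C₀ = D/Vd = 265/230 ≈ 1.152 mg/L.
Steady-state peak Cmax,ss = C₀·R ≈ 1.152 × 1.6526 ≈ 1.904 mg/L.

1.9 mg/L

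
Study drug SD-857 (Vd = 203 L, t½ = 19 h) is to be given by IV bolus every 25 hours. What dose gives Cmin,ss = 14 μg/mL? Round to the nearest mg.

τ/t½ = 25/19 ≈ 1.3158, so f = (1/2)^(25/19) ≈ 0.401706.
Cmin,ss = (D/Vd)·f/(1−f), so D = Cmin,ss·Vd·(1−f)/f.
D = 14 × 203 × (1−f)/f ≈ 14 × 203 × 1.48938 ≈ 4232.82 mg.

4233 mg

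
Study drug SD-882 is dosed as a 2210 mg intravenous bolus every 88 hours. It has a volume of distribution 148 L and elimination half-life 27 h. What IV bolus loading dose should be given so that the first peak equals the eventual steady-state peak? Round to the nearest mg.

f = (1/2)^(88/27) ≈ 0.104440; accumulation ratio R = 1/(1−f) ≈ 1.11662.
Loading dose to hit Cmax,ss on first dose: D_load = D_maint·R ≈ 2210 × 1.11662 ≈ 2467.73 mg.

2468 mg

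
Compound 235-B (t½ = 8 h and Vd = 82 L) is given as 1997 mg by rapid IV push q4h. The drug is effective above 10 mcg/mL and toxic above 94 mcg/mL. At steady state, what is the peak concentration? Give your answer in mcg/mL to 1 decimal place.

Over one 4-h interval, 4/8 ≈ 0.5 half-lives elapse, leaving f ≈ 0.7071 of each dose.
Accumulation ratio R = 1/(1 − f) ≈ 1/0.2929 ≈ 3.4141.
Single-dose peak C₀ = D/Vd = 1997/82 ≈ 24.354 mcg/mL.
Steady-state peak Cmax,ss = C₀·R ≈ 24.354 × 3.4141 ≈ 83.147 mcg/mL.
Peak 83.1 mcg/mL vs MTC 94 mcg/mL: below toxic threshold.

83.1 mcg/mL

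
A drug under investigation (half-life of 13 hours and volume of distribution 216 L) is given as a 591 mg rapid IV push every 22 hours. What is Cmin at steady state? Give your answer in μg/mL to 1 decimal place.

Over one 22-h interval, 22/13 ≈ 1.6923 half-lives elapse, leaving f ≈ 0.3094 of each dose.
Each bolus raises the concentration by D/Vd = 591/216 ≈ 2.736 μg/mL.
Steady-state trough Cmin,ss = C₀·f/(1−f) ≈ 2.736 × 0.3094/0.6906 ≈ 1.226 μg/mL.

1.2 μg/mL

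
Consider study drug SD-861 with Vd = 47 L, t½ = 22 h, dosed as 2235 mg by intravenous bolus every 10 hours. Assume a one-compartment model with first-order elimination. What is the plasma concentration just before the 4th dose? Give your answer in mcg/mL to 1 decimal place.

f = (1/2)^(τ/t½) = (1/2)^(10/22) ≈ 0.7297.
C₀ = D/Vd = 2235/47 ≈ 47.553 mcg/mL.
Before the 4th dose, 3 doses have been given. Superposition: Cmin = C₀·(f + f² + … + f^3).
≈ 47.553 × (0.7297 + 0.5325 + 0.3885) ≈ 47.553 × 1.6507 ≈ 78.496 mcg/mL.

78.5 mcg/mL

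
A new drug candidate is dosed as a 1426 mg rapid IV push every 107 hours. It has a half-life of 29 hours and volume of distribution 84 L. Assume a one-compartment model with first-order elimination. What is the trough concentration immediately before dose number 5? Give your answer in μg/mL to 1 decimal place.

1.4 μg/mL

f = (1/2)^(τ/t½) = (1/2)^(107/29) ≈ 0.0775.
C₀ = D/Vd = 1426/84 ≈ 16.976 μg/mL.
Before the 5th dose, 4 doses have been given. Superposition: Cmin = C₀·(f + f² + … + f^4).
≈ 16.976 × (0.0775 + 0.0060 + 0.0005 + 0.0000) ≈ 16.976 × 0.0840 ≈ 1.426 μg/mL.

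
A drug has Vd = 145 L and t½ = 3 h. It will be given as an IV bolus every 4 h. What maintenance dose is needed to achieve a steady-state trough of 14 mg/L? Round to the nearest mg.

τ/t½ = 4/3 ≈ 1.3333, so f = (1/2)^(4/3) ≈ 0.396850.
Cmin,ss = (D/Vd)·f/(1−f), so D = Cmin,ss·Vd·(1−f)/f.
D = 14 × 145 × (1−f)/f ≈ 14 × 145 × 1.51984 ≈ 3085.28 mg.

3085 mg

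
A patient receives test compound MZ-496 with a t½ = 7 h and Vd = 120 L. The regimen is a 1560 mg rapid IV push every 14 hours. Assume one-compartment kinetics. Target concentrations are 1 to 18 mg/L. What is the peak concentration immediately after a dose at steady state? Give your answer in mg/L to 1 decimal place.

17.3 mg/L

τ = 14 h = 2 half-lives, so f = (1/2)^2 = 0.25.
Accumulation ratio R = 1/(1 − f) = 1/0.75 = 4/3.
Single-dose peak C₀ = D/Vd = 1560/120 = 13 mg/L.
Steady-state peak Cmax,ss = C₀·R = 13 × 4/3 ≈ 17.333 mg/L.
Peak 17.3 mg/L vs MTC 18 mg/L: below toxic threshold.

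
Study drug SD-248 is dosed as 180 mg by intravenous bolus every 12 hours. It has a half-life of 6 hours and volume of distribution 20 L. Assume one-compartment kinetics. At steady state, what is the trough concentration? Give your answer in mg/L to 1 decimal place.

3.0 mg/L

The dosing interval is 2 half-lives, so f = 2^(−2) = 0.25.
Accumulation ratio R = 1/(1 − f) = 1/0.75 = 4/3.
Single-dose peak C₀ = D/Vd = 180/20 = 9 mg/L.
Steady-state peak Cmax,ss = C₀·R = 9 × 4/3 ≈ 12.000 mg/L.
Steady-state trough Cmin,ss = Cmax,ss·f ≈ 12.000 × 0.25 ≈ 3.000 mg/L.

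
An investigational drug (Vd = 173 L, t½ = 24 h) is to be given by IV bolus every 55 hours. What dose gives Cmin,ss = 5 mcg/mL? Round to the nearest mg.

3370 mg

τ/t½ = 55/24 ≈ 2.2917, so f = (1/2)^(55/24) ≈ 0.204239.
Cmin,ss = (D/Vd)·f/(1−f), so D = Cmin,ss·Vd·(1−f)/f.
D = 5 × 173 × (1−f)/f ≈ 5 × 173 × 3.89622 ≈ 3370.23 mg.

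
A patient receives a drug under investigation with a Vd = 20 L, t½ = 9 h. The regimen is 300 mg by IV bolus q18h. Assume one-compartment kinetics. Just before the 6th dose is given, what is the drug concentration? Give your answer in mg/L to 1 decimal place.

5.0 mg/L

f = (1/2)^(τ/t½) = (1/2)^(18/9) ≈ 0.2500.
C₀ = D/Vd = 300/20 ≈ 15.000 mg/L.
Before the 6th dose, 5 doses have been given. Superposition: Cmin = C₀·(f + f² + … + f^5).
≈ 15.000 × (0.2500 + 0.0625 + 0.0156 + 0.0039 + 0.0010) ≈ 15.000 × 0.3330 ≈ 4.995 mg/L.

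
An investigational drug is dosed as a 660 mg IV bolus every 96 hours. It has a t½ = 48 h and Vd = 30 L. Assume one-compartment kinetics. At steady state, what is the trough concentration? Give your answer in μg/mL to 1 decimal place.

The dosing interval is 2 half-lives, so f = 2^(−2) = 0.25.
At steady state, R = 1/(1 − 0.25) = 4/3.
Single-dose peak C₀ = D/Vd = 660/30 = 22 μg/mL.
Steady-state peak Cmax,ss = C₀·R = 22 × 4/3 ≈ 29.333 μg/mL.
Steady-state trough Cmin,ss = Cmax,ss·f ≈ 29.333 × 0.25 ≈ 7.333 μg/mL.

7.3 μg/mL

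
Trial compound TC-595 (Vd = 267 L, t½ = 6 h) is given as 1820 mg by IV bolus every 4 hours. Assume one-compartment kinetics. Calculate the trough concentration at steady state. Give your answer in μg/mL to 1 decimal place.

11.6 μg/mL

Over one 4-h interval, 4/6 ≈ 0.66667 half-lives elapse, leaving f ≈ 0.6300 of each dose.
At steady state, accumulation factor R = 1/(1 − e^(−kτ)) ≈ 2.7027.
Each bolus raises the concentration by D/Vd = 1820/267 ≈ 6.816 μg/mL.
Cmax,ss = C₀/(1 − f) ≈ 6.816/0.3700 ≈ 18.422 μg/mL.
One interval later, Cmin,ss = Cmax,ss·e^(−kτ) ≈ 18.422 × 0.6300 ≈ 11.606 μg/mL.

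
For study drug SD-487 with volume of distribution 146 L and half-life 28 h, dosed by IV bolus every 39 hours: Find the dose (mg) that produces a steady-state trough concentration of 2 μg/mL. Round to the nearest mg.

τ/t½ = 39/28 ≈ 1.3929, so f = (1/2)^(39/28) ≈ 0.380810.
Cmin,ss = (D/Vd)·f/(1−f), so D = Cmin,ss·Vd·(1−f)/f.
D = 2 × 146 × (1−f)/f ≈ 2 × 146 × 1.62598 ≈ 474.79 mg.

475 mg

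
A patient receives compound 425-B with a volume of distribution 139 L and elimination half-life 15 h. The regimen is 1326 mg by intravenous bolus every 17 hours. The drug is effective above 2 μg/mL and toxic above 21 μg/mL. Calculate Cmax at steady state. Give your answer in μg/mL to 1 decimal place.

Over one 17-h interval, 17/15 ≈ 1.1333 half-lives elapse, leaving f ≈ 0.4559 of each dose.
Accumulation ratio R = 1/(1 − f) ≈ 1/0.5441 ≈ 1.8379.
Single-dose peak C₀ = D/Vd = 1326/139 ≈ 9.540 μg/mL.
Steady-state peak Cmax,ss = C₀·R ≈ 9.540 × 1.8379 ≈ 17.534 μg/mL.
Peak 17.5 μg/mL vs MTC 21 μg/mL: below toxic threshold.

17.5 μg/mL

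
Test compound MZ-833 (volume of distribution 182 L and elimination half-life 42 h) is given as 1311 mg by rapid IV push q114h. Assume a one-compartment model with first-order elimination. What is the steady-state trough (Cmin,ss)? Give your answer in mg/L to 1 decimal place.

Over one 114-h interval, 114/42 ≈ 2.7143 half-lives elapse, leaving f ≈ 0.1524 of each dose.
Accumulation ratio R = 1/(1 − f) ≈ 1/0.8476 ≈ 1.1798.
Single-dose peak C₀ = D/Vd = 1311/182 ≈ 7.203 mg/L.
Cmax,ss = C₀/(1 − f) ≈ 7.203/0.8476 ≈ 8.498 mg/L.
Steady-state trough Cmin,ss = Cmax,ss·f ≈ 8.498 × 0.1524 ≈ 1.295 mg/L.

1.3 mg/L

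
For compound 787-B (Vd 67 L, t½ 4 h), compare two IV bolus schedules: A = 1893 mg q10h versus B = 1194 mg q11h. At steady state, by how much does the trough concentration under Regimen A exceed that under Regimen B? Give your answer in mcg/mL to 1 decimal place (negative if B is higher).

3.0 mcg/mL

Regimen A: f = (1/2)^(10/4) ≈ 0.1768; Cmin,ss = (1893/67)·f/(1−f) ≈ 6.068 mcg/mL.
Regimen B: f = (1/2)^(11/4) ≈ 0.1487; Cmin,ss = (1194/67)·f/(1−f) ≈ 3.113 mcg/mL.
Difference ≈ 6.068 − 3.113 ≈ 2.955 mcg/mL.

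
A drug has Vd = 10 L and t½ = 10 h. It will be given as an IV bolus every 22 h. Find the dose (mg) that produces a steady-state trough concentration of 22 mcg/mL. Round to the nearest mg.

τ/t½ = 22/10 ≈ 2.2, so f = (1/2)^(22/10) ≈ 0.217638.
Cmin,ss = (D/Vd)·f/(1−f), so D = Cmin,ss·Vd·(1−f)/f.
D = 22 × 10 × (1−f)/f ≈ 22 × 10 × 3.59479 ≈ 790.85 mg.

791 mg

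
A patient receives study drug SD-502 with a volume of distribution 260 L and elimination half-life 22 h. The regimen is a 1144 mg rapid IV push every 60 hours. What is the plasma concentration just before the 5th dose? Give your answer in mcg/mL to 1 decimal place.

0.8 mcg/mL

f = (1/2)^(τ/t½) = (1/2)^(60/22) ≈ 0.1510.
C₀ = D/Vd = 1144/260 ≈ 4.400 mcg/mL.
Before the 5th dose, 4 doses have been given. Superposition: Cmin = C₀·(f + f² + … + f^4).
≈ 4.400 × (0.1510 + 0.0228 + 0.0034 + 0.0005) ≈ 4.400 × 0.1777 ≈ 0.782 mcg/mL.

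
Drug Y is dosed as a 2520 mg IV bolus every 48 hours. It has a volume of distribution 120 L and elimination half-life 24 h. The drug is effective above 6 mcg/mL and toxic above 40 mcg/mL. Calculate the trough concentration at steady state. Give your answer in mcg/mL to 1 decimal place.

7.0 mcg/mL

τ = 48 h = 2 half-lives, so f = (1/2)^2 = 0.25.
Accumulation ratio R = 1/(1 − f) = 1/0.75 = 4/3.
Single-dose peak C₀ = D/Vd = 2520/120 = 21 mcg/mL.
Steady-state peak Cmax,ss = C₀·R = 21 × 4/3 ≈ 28.000 mcg/mL.
Steady-state trough Cmin,ss = Cmax,ss·f ≈ 28.000 × 0.25 ≈ 7.000 mcg/mL.
Trough 7.0 mcg/mL vs MEC 6 mcg/mL: adequate.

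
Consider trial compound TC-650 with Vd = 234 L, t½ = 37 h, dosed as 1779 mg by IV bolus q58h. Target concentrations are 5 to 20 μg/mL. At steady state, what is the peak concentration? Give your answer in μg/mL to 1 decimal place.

Over one 58-h interval, 58/37 ≈ 1.5676 half-lives elapse, leaving f ≈ 0.3374 of each dose.
Accumulation ratio R = 1/(1 − f) ≈ 1/0.6626 ≈ 1.5092.
Each bolus raises the concentration by D/Vd = 1779/234 ≈ 7.603 μg/mL.
Steady-state peak Cmax,ss = C₀·R ≈ 7.603 × 1.5092 ≈ 11.474 μg/mL.
Peak 11.5 μg/mL vs MTC 20 μg/mL: below toxic threshold.

11.5 μg/mL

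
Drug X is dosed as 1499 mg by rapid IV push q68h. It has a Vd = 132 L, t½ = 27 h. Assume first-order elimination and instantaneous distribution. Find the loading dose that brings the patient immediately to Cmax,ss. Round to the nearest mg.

f = (1/2)^(68/27) ≈ 0.174522; accumulation ratio R = 1/(1−f) ≈ 1.21142.
Loading dose to hit Cmax,ss on first dose: D_load = D_maint·R ≈ 1499 × 1.21142 ≈ 1815.92 mg.

1816 mg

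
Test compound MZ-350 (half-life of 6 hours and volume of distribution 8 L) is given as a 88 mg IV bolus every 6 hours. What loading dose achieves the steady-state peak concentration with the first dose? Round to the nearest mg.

f = (1/2)^(6/6) ≈ 0.500000; accumulation ratio R = 1/(1−f) ≈ 2.00000.
Loading dose to hit Cmax,ss on first dose: D_load = D_maint·R ≈ 88 × 2.00000 ≈ 176.00 mg.

176 mg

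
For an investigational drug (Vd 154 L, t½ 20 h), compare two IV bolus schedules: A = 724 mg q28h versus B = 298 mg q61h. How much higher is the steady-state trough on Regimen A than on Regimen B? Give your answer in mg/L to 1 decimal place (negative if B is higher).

Regimen A: f = (1/2)^(28/20) ≈ 0.3789; Cmin,ss = (724/154)·f/(1−f) ≈ 2.868 mg/L.
Regimen B: f = (1/2)^(61/20) ≈ 0.1207; Cmin,ss = (298/154)·f/(1−f) ≈ 0.266 mg/L.
Difference ≈ 2.868 − 0.266 ≈ 2.602 mg/L.

2.6 mg/L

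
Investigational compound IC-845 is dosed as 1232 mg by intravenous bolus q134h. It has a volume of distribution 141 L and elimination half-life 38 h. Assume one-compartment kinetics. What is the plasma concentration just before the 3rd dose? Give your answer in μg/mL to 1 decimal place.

0.8 μg/mL

f = (1/2)^(τ/t½) = (1/2)^(134/38) ≈ 0.0868.
C₀ = D/Vd = 1232/141 ≈ 8.738 μg/mL.
Before the 3rd dose, 2 doses have been given. Superposition: Cmin = C₀·(f + f²).
≈ 8.738 × (0.0868 + 0.0075) ≈ 8.738 × 0.0943 ≈ 0.824 μg/mL.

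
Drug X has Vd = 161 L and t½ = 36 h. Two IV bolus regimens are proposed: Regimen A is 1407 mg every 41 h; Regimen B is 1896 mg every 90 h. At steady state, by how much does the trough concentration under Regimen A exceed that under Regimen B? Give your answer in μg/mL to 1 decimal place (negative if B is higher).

4.7 μg/mL

Regimen A: f = (1/2)^(41/36) ≈ 0.4541; Cmin,ss = (1407/161)·f/(1−f) ≈ 7.270 μg/mL.
Regimen B: f = (1/2)^(90/36) ≈ 0.1768; Cmin,ss = (1896/161)·f/(1−f) ≈ 2.529 μg/mL.
Difference ≈ 7.270 − 2.529 ≈ 4.741 μg/mL.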